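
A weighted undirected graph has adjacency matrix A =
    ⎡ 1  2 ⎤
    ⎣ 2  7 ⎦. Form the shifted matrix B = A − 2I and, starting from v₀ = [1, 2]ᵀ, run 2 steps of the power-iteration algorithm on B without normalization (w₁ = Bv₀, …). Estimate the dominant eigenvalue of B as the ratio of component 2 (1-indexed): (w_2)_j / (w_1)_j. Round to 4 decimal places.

μ ≈ 5.5000

B = A − 2I has rows (-1, 2); (2, 5)
w1 = Bv₀ = ((-1)·1 + 2·2; 2·1 + 5·2) = (3, 12)
w2 = Bw1 = ((-1)·3 + 2·12; 2·3 + 5·12) = (21, 66)
Ratio: 66/12 = 5.5000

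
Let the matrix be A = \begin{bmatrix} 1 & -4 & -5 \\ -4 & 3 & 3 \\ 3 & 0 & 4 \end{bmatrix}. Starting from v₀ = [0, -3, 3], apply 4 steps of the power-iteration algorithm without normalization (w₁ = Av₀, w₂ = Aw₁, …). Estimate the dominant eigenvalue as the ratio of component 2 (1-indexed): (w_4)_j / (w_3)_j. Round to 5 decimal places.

6.31579

w1 = Av₀ = (-3, 0, 12)
w2 = Aw1 = (-63, 48, 39)
w3 = Aw2 = (-450, 513, -33)
w4 = Aw3 = (-2337, 3240, -1482)
Ratio at component: 3240 / 513 = 6.31579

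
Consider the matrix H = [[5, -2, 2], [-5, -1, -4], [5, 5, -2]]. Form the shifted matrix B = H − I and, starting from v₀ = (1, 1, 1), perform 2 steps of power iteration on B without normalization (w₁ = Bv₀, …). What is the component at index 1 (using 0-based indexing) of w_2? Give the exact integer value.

-26

B = H − I has rows (4, -2, 2); (-5, -2, -4); (5, 5, -3)
w1 = Bv₀ = (4, -11, 7)
w2 = Bw1 = (52, -26, -56)
Requested component of w2: -26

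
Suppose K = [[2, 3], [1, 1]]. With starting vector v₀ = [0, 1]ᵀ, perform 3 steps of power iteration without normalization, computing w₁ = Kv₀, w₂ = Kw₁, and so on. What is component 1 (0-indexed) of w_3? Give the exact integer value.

13

w1 = Kv₀ = (2·0 + 3·1; 1·0 + 1·1) = (3, 1)
w2 = Kw1 = (2·3 + 3·1; 1·3 + 1·1) = (9, 4)
w3 = Kw2 = (30, 13)
The requested component of w3 is 13.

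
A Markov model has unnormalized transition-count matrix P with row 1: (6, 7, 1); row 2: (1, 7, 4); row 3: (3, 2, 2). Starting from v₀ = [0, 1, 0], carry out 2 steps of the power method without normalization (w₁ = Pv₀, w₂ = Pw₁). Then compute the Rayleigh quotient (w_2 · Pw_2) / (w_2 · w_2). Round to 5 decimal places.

w1 = Pv₀ = (7, 7, 2)
w2 = Pw1 = (93, 64, 39)
Pw2 = (1045, 697, 485)
w2·Pw2 = 93·1045 + 64·697 + 39·485 = 160708; w2·w2 = 93·93 + 64·64 + 39·39 = 14266
λ ≈ 160708/14266 = 11.26511

λ ≈ 11.26511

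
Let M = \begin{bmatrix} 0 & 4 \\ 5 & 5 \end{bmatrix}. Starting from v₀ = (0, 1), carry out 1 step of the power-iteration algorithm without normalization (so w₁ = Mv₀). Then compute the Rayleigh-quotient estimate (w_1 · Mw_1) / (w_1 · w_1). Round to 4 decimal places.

λ ≈ 7.4390

w1 = Mv₀ = (4, 5)
Mw1 = (20, 45)
w1·Mw1 = 4·20 + 5·45 = 305; w1·w1 = 4·4 + 5·5 = 41
λ ≈ 305/41 = 7.4390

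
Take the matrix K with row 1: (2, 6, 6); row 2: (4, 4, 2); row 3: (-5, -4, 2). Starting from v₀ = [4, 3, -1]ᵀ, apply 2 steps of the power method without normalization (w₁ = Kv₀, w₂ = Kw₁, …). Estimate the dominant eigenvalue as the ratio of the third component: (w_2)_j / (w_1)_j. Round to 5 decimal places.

λ ≈ 8.00000

w1 = Kv₀ = (2·4 + 6·3 + 6·(-1); 4·4 + 4·3 + 2·(-1); (-5)·4 + (-4)·3 + 2·(-1)) = (20, 26, -34)
w2 = Kw1 = (2·20 + 6·26 + 6·(-34); 4·20 + 4·26 + 2·(-34); (-5)·20 + (-4)·26 + 2·(-34)) = (-8, 116, -272)
Ratio at component: -272 / -34 = 8.00000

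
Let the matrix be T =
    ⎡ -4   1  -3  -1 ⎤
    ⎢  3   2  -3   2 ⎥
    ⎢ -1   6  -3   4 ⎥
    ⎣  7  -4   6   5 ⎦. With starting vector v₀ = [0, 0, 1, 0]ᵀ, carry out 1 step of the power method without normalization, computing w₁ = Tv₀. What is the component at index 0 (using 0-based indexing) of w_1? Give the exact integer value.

-3

w1 = Tv₀ = (-3, -3, -3, 6)
The requested component of w1 is -3.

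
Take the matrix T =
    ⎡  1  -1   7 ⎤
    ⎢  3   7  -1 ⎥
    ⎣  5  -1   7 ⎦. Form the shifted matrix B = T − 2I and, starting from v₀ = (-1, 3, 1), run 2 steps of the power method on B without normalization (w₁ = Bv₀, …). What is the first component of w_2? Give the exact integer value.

B = T − 2I has rows (-1, -1, 7); (3, 5, -1); (5, -1, 5)
w1 = Bv₀ = (5, 11, -3)
w2 = Bw1 = (-37, 73, -1)
Requested component of w2: -37

-37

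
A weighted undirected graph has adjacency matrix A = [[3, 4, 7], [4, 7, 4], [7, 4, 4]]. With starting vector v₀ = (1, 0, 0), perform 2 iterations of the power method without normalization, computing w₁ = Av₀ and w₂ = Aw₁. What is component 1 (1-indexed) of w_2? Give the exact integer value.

74

w1 = Av₀ = (3·1 + 4·0 + 7·0; 4·1 + 7·0 + 4·0; 7·1 + 4·0 + 4·0) = (3, 4, 7)
w2 = Aw1 = (3·3 + 4·4 + 7·7; 4·3 + 7·4 + 4·7; 7·3 + 4·4 + 4·7) = (74, 68, 65)
The requested component of w2 is 74.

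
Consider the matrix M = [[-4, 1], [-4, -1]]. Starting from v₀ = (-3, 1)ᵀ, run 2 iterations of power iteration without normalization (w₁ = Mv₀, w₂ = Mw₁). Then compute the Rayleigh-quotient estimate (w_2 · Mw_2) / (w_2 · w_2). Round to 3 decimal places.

-3.264

w1 = Mv₀ = (13, 11)
w2 = Mw1 = (-41, -63)
Mw2 = (101, 227)
w2·Mw2 = (-41)·101 + (-63)·227 = -18442; w2·w2 = (-41)·(-41) + (-63)·(-63) = 5650
λ ≈ -18442/5650 = -3.264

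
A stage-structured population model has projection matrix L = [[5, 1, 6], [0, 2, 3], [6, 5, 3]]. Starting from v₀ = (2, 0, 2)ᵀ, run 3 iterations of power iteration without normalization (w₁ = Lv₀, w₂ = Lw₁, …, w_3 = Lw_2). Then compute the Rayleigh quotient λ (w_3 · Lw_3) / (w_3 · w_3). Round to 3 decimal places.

w1 = Lv₀ = (5·2 + 1·0 + 6·2; 0·2 + 2·0 + 3·2; 6·2 + 5·0 + 3·2) = (22, 6, 18)
w2 = Lw1 = (5·22 + 1·6 + 6·18; 0·22 + 2·6 + 3·18; 6·22 + 5·6 + 3·18) = (224, 66, 216)
w3 = Lw2 = (2482, 780, 2322)
Lw3 = (27122, 8526, 25758)
w3·Lw3 = 2482·27122 + 780·8526 + 2322·25758 = 133777160; w3·w3 = 2482·2482 + 780·780 + 2322·2322 = 12160408
λ ≈ 133777160/12160408 = 11.001

11.001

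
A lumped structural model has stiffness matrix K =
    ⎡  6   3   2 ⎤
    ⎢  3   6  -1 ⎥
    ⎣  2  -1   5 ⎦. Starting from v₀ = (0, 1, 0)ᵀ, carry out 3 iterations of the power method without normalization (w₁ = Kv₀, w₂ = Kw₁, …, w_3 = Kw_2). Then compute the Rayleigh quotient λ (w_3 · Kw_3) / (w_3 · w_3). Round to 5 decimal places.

w1 = Kv₀ = (3, 6, -1)
w2 = Kw1 = (34, 46, -5)
w3 = Kw2 = (332, 383, -3)
Kw3 = (3135, 3297, 266)
w3·Kw3 = 332·3135 + 383·3297 + (-3)·266 = 2302773; w3·w3 = 332·332 + 383·383 + (-3)·(-3) = 256922
λ ≈ 2302773/256922 = 8.96293

λ ≈ 8.96293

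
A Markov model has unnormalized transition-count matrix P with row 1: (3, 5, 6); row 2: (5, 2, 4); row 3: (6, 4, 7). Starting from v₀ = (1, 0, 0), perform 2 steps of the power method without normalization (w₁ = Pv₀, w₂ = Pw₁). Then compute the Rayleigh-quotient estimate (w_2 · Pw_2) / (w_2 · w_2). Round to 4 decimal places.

w1 = Pv₀ = (3·1 + 5·0 + 6·0; 5·1 + 2·0 + 4·0; 6·1 + 4·0 + 7·0) = (3, 5, 6)
w2 = Pw1 = (3·3 + 5·5 + 6·6; 5·3 + 2·5 + 4·6; 6·3 + 4·5 + 7·6) = (70, 49, 80)
Pw2 = (935, 768, 1176)
w2·Pw2 = 70·935 + 49·768 + 80·1176 = 197162; w2·w2 = 70·70 + 49·49 + 80·80 = 13701
λ ≈ 197162/13701 = 14.3903

14.3903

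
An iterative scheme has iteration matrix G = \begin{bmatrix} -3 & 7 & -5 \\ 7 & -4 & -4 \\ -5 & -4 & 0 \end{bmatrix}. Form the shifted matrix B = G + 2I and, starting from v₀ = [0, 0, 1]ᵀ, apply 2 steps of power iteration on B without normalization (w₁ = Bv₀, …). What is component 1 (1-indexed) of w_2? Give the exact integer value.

B = G + 2I has rows (-1, 7, -5); (7, -2, -4); (-5, -4, 2)
w1 = Bv₀ = ((-1)·0 + 7·0 + (-5)·1; 7·0 + (-2)·0 + (-4)·1; (-5)·0 + (-4)·0 + 2·1) = (-5, -4, 2)
w2 = Bw1 = ((-1)·(-5) + 7·(-4) + (-5)·2; 7·(-5) + (-2)·(-4) + (-4)·2; (-5)·(-5) + (-4)·(-4) + 2·2) = (-33, -35, 45)
Requested component of w2: -33

-33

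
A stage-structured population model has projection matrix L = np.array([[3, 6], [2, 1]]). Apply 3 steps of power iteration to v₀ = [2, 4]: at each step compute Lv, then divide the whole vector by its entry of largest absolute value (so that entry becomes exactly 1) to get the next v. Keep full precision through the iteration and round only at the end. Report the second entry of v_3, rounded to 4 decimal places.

0.4185

Lv0 = (30.00000, 8.00000); divide by 30.00000 → v1 = (1.00000, 0.26667)
Lv1 = (4.60000, 2.26667); divide by 4.60000 → v2 = (1.00000, 0.49275)
Lv2 = (5.95652, 2.49275); divide by 5.95652 → v3 = (1.00000, 0.41849)
Requested entry of v3: 344/822 = 0.4185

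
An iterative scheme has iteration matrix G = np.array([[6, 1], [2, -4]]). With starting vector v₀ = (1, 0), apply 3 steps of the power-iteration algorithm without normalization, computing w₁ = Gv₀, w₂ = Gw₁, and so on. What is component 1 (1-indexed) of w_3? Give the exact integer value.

232

w1 = Gv₀ = (6·1 + 1·0; 2·1 + (-4)·0) = (6, 2)
w2 = Gw1 = (6·6 + 1·2; 2·6 + (-4)·2) = (38, 4)
w3 = Gw2 = (232, 60)
The requested component of w3 is 232.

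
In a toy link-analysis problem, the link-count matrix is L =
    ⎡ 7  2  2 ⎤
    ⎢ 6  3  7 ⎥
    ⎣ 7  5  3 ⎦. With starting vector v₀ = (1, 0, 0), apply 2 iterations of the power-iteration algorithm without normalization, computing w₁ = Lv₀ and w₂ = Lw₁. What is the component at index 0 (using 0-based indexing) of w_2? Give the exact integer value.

75

w1 = Lv₀ = (7·1 + 2·0 + 2·0; 6·1 + 3·0 + 7·0; 7·1 + 5·0 + 3·0) = (7, 6, 7)
w2 = Lw1 = (7·7 + 2·6 + 2·7; 6·7 + 3·6 + 7·7; 7·7 + 5·6 + 3·7) = (75, 109, 100)
The requested component of w2 is 75.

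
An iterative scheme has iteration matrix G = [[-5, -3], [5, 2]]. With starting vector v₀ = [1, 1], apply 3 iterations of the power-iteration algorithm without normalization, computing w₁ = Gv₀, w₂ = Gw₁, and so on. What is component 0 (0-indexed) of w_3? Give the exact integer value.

w1 = Gv₀ = (-8, 7)
w2 = Gw1 = (19, -26)
w3 = Gw2 = (-17, 43)
The requested component of w3 is -17.

-17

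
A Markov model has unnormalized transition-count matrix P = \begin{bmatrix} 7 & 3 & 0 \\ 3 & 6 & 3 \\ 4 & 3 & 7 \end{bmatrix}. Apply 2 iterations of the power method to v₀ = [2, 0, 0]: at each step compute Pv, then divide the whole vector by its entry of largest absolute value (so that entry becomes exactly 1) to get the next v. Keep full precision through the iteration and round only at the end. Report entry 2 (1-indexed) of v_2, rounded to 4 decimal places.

Pv0 = (14.00000, 6.00000, 8.00000); divide by 14.00000 → v1 = (1.00000, 0.42857, 0.57143)
Pv1 = (8.28571, 7.28571, 9.28571); divide by 9.28571 → v2 = (0.89231, 0.78462, 1.00000)
Requested entry of v2: 102/130 = 0.7846

0.7846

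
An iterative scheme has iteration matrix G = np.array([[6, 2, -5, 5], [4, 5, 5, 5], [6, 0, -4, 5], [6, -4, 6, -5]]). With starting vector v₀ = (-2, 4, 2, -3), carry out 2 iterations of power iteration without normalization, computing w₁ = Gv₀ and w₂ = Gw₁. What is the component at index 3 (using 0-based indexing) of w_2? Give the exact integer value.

w1 = Gv₀ = (6·(-2) + 2·4 + (-5)·2 + 5·(-3); 4·(-2) + 5·4 + 5·2 + 5·(-3); 6·(-2) + 0·4 + (-4)·2 + 5·(-3); 6·(-2) + (-4)·4 + 6·2 + (-5)·(-3)) = (-29, 7, -35, -1)
w2 = Gw1 = (6·(-29) + 2·7 + (-5)·(-35) + 5·(-1); 4·(-29) + 5·7 + 5·(-35) + 5·(-1); 6·(-29) + 0·7 + (-4)·(-35) + 5·(-1); 6·(-29) + (-4)·7 + 6·(-35) + (-5)·(-1)) = (10, -261, -39, -407)
The requested component of w2 is -407.

-407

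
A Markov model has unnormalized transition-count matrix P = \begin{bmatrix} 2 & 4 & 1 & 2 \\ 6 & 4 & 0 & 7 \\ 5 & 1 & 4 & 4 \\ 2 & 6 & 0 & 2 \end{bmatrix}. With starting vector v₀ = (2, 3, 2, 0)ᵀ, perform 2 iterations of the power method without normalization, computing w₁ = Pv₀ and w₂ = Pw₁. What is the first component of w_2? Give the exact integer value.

197

w1 = Pv₀ = (2·2 + 4·3 + 1·2 + 2·0; 6·2 + 4·3 + 0·2 + 7·0; 5·2 + 1·3 + 4·2 + 4·0; 2·2 + 6·3 + 0·2 + 2·0) = (18, 24, 21, 22)
w2 = Pw1 = (2·18 + 4·24 + 1·21 + 2·22; 6·18 + 4·24 + 0·21 + 7·22; 5·18 + 1·24 + 4·21 + 4·22; 2·18 + 6·24 + 0·21 + 2·22) = (197, 358, 286, 224)
The requested component of w2 is 197.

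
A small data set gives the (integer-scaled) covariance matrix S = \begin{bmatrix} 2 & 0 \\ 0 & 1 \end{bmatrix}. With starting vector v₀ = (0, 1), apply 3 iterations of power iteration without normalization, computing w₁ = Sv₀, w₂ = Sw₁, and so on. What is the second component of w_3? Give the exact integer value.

1

w1 = Sv₀ = (0, 1)
w2 = Sw1 = (0, 1)
w3 = Sw2 = (0, 1)
The requested component of w3 is 1.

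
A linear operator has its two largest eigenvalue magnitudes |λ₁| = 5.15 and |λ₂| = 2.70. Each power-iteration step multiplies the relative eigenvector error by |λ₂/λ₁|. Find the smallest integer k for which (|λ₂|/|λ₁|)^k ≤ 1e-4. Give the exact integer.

15

|λ₂/λ₁| = 2.70/5.15 = 0.52427
Need k ≥ ln(1e-4) / ln(0.52427) = -9.2103 / -0.6457 ≈ 14.263
Smallest integer k satisfying the bound: 15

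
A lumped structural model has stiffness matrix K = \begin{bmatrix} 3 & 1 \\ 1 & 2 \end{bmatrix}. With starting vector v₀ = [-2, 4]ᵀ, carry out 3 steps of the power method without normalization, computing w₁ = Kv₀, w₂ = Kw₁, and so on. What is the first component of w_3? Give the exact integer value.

w1 = Kv₀ = (3·(-2) + 1·4; 1·(-2) + 2·4) = (-2, 6)
w2 = Kw1 = (3·(-2) + 1·6; 1·(-2) + 2·6) = (0, 10)
w3 = Kw2 = (10, 20)
The requested component of w3 is 10.

10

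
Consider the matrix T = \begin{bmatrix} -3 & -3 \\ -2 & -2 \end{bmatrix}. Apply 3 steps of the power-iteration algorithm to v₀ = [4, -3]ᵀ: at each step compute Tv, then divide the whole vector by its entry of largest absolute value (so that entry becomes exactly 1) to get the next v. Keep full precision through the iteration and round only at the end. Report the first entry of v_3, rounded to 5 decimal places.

1.00000

Tv0 = (-3.000000, -2.000000); divide by -3.000000 → v1 = (1.000000, 0.666667)
Tv1 = (-5.000000, -3.333333); divide by -5.000000 → v2 = (1.000000, 0.666667)
Tv2 = (-5.000000, -3.333333); divide by -5.000000 → v3 = (1.000000, 0.666667)
Requested entry of v3: -75/-75 = 1.00000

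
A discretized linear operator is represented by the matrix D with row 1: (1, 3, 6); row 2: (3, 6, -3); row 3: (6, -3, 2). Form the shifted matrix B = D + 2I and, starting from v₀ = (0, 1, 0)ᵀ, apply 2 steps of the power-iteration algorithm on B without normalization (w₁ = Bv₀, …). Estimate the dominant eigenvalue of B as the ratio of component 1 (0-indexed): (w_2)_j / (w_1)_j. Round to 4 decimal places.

10.2500

B = D + 2I has rows (3, 3, 6); (3, 8, -3); (6, -3, 4)
w1 = Bv₀ = (3, 8, -3)
w2 = Bw1 = (15, 82, -18)
Ratio: 82/8 = 10.2500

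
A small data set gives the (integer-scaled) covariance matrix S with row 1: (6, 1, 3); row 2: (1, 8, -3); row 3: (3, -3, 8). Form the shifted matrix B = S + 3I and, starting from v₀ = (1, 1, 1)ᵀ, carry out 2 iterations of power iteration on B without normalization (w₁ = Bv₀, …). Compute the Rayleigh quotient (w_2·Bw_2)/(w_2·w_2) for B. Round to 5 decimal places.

B = S + 3I has rows (9, 1, 3); (1, 11, -3); (3, -3, 11)
w1 = Bv₀ = (9·1 + 1·1 + 3·1; 1·1 + 11·1 + (-3)·1; 3·1 + (-3)·1 + 11·1) = (13, 9, 11)
w2 = Bw1 = (9·13 + 1·9 + 3·11; 1·13 + 11·9 + (-3)·11; 3·13 + (-3)·9 + 11·11) = (159, 79, 133)
Bw2 = (1909, 629, 1703)
w2·Bw2 = 579721; w2·w2 = 49211; μ ≈ 579721/49211 = 11.78031

11.78031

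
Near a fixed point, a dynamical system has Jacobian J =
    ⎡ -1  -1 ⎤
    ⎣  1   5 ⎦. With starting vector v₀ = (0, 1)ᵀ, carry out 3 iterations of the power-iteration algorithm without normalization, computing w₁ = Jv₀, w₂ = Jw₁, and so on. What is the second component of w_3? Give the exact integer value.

116

w1 = Jv₀ = ((-1)·0 + (-1)·1; 1·0 + 5·1) = (-1, 5)
w2 = Jw1 = ((-1)·(-1) + (-1)·5; 1·(-1) + 5·5) = (-4, 24)
w3 = Jw2 = (-20, 116)
The requested component of w3 is 116.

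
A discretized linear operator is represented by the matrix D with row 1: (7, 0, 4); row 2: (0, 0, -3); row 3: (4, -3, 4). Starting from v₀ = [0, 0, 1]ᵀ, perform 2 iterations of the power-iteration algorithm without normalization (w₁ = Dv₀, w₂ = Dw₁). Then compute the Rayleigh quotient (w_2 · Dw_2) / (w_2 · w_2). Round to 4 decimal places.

w1 = Dv₀ = (7·0 + 0·0 + 4·1; 0·0 + 0·0 + (-3)·1; 4·0 + (-3)·0 + 4·1) = (4, -3, 4)
w2 = Dw1 = (7·4 + 0·(-3) + 4·4; 0·4 + 0·(-3) + (-3)·4; 4·4 + (-3)·(-3) + 4·4) = (44, -12, 41)
Dw2 = (472, -123, 376)
w2·Dw2 = 44·472 + (-12)·(-123) + 41·376 = 37660; w2·w2 = 44·44 + (-12)·(-12) + 41·41 = 3761
λ ≈ 37660/3761 = 10.0133

λ ≈ 10.0133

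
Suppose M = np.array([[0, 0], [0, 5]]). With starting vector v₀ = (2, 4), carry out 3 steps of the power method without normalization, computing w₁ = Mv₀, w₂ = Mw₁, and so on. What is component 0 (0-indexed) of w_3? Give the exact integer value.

0

w1 = Mv₀ = (0·2 + 0·4; 0·2 + 5·4) = (0, 20)
w2 = Mw1 = (0·0 + 0·20; 0·0 + 5·20) = (0, 100)
w3 = Mw2 = (0, 500)
The requested component of w3 is 0.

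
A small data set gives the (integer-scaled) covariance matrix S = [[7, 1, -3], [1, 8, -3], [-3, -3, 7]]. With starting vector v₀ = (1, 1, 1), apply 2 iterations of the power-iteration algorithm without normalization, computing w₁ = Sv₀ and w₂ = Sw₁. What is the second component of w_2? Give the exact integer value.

50

w1 = Sv₀ = (7·1 + 1·1 + (-3)·1; 1·1 + 8·1 + (-3)·1; (-3)·1 + (-3)·1 + 7·1) = (5, 6, 1)
w2 = Sw1 = (7·5 + 1·6 + (-3)·1; 1·5 + 8·6 + (-3)·1; (-3)·5 + (-3)·6 + 7·1) = (38, 50, -26)
The requested component of w2 is 50.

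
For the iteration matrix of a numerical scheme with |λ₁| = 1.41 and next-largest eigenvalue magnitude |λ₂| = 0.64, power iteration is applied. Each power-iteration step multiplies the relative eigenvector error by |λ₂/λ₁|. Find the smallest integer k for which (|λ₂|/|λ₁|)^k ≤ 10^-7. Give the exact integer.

21

|λ₂/λ₁| = 0.64/1.41 = 0.45390
Need k ≥ ln(10^-7) / ln(0.45390) = -16.1181 / -0.7899 ≈ 20.406
Smallest integer k satisfying the bound: 21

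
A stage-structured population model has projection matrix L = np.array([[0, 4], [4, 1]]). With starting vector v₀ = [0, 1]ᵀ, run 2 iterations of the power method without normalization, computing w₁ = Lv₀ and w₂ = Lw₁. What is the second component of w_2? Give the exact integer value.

17

w1 = Lv₀ = (0·0 + 4·1; 4·0 + 1·1) = (4, 1)
w2 = Lw1 = (0·4 + 4·1; 4·4 + 1·1) = (4, 17)
The requested component of w2 is 17.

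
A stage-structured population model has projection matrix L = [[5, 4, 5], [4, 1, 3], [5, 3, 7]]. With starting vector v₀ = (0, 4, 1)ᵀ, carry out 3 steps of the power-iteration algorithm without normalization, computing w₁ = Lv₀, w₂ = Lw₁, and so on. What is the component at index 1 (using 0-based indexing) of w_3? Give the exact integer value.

w1 = Lv₀ = (21, 7, 19)
w2 = Lw1 = (228, 148, 259)
w3 = Lw2 = (3027, 1837, 3397)
The requested component of w3 is 1837.

1837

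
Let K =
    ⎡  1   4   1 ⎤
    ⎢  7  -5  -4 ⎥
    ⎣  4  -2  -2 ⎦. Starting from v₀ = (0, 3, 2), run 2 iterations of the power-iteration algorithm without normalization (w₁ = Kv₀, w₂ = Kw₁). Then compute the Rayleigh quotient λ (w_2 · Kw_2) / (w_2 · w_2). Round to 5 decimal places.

λ ≈ -9.53229

w1 = Kv₀ = (1·0 + 4·3 + 1·2; 7·0 + (-5)·3 + (-4)·2; 4·0 + (-2)·3 + (-2)·2) = (14, -23, -10)
w2 = Kw1 = (1·14 + 4·(-23) + 1·(-10); 7·14 + (-5)·(-23) + (-4)·(-10); 4·14 + (-2)·(-23) + (-2)·(-10)) = (-88, 253, 122)
Kw2 = (1046, -2369, -1102)
w2·Kw2 = (-88)·1046 + 253·(-2369) + 122·(-1102) = -825849; w2·w2 = (-88)·(-88) + 253·253 + 122·122 = 86637
λ ≈ -825849/86637 = -9.53229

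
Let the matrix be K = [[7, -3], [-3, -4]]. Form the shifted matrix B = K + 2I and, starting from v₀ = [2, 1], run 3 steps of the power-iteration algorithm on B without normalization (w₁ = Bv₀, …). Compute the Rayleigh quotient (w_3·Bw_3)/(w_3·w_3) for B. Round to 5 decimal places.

B = K + 2I has rows (9, -3); (-3, -2)
w1 = Bv₀ = (9·2 + (-3)·1; (-3)·2 + (-2)·1) = (15, -8)
w2 = Bw1 = (9·15 + (-3)·(-8); (-3)·15 + (-2)·(-8)) = (159, -29)
w3 = Bw2 = (1518, -419)
Bw3 = (14919, -3716)
w3·Bw3 = 24204046; w3·w3 = 2479885; μ ≈ 24204046/2479885 = 9.76015

μ ≈ 9.76015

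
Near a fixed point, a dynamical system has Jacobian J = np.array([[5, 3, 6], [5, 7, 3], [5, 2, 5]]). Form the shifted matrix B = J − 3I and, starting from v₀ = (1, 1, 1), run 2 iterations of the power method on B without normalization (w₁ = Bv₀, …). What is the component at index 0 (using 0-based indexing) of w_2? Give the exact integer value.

112

B = J − 3I has rows (2, 3, 6); (5, 4, 3); (5, 2, 2)
w1 = Bv₀ = (2·1 + 3·1 + 6·1; 5·1 + 4·1 + 3·1; 5·1 + 2·1 + 2·1) = (11, 12, 9)
w2 = Bw1 = (2·11 + 3·12 + 6·9; 5·11 + 4·12 + 3·9; 5·11 + 2·12 + 2·9) = (112, 130, 97)
Requested component of w2: 112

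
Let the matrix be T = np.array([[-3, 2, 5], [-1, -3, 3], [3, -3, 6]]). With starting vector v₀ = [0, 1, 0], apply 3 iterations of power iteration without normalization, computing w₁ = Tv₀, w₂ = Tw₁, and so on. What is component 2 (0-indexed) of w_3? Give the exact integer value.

w1 = Tv₀ = ((-3)·0 + 2·1 + 5·0; (-1)·0 + (-3)·1 + 3·0; 3·0 + (-3)·1 + 6·0) = (2, -3, -3)
w2 = Tw1 = ((-3)·2 + 2·(-3) + 5·(-3); (-1)·2 + (-3)·(-3) + 3·(-3); 3·2 + (-3)·(-3) + 6·(-3)) = (-27, -2, -3)
w3 = Tw2 = (62, 24, -93)
The requested component of w3 is -93.

-93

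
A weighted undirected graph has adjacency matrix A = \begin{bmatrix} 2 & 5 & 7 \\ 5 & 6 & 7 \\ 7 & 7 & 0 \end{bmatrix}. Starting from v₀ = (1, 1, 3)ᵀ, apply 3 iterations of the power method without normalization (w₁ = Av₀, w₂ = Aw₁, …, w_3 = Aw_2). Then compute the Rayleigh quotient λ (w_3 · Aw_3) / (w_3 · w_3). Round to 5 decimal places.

w1 = Av₀ = (28, 32, 14)
w2 = Aw1 = (314, 430, 420)
w3 = Aw2 = (5718, 7090, 5208)
Aw3 = (83342, 107586, 89656)
w3·Aw3 = 5718·83342 + 7090·107586 + 5208·89656 = 1706262744; w3·w3 = 5718·5718 + 7090·7090 + 5208·5208 = 110086888
λ ≈ 1706262744/110086888 = 15.49924

λ ≈ 15.49924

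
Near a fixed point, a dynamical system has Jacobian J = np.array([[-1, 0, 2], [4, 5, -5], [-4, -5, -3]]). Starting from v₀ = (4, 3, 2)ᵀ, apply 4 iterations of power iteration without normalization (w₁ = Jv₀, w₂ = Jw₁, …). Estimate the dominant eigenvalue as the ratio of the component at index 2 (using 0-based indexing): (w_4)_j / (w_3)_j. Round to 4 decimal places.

2.0887

w1 = Jv₀ = ((-1)·4 + 0·3 + 2·2; 4·4 + 5·3 + (-5)·2; (-4)·4 + (-5)·3 + (-3)·2) = (0, 21, -37)
w2 = Jw1 = ((-1)·0 + 0·21 + 2·(-37); 4·0 + 5·21 + (-5)·(-37); (-4)·0 + (-5)·21 + (-3)·(-37)) = (-74, 290, 6)
w3 = Jw2 = (86, 1124, -1172)
w4 = Jw3 = (-2430, 11824, -2448)
Ratio at component: -2448 / -1172 = 2.0887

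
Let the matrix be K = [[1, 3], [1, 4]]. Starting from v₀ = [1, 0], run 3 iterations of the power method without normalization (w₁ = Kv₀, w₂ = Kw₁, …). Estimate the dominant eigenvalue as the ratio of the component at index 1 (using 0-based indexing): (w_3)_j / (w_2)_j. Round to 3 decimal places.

λ ≈ 4.800

w1 = Kv₀ = (1, 1)
w2 = Kw1 = (4, 5)
w3 = Kw2 = (19, 24)
Ratio at component: 24 / 5 = 4.800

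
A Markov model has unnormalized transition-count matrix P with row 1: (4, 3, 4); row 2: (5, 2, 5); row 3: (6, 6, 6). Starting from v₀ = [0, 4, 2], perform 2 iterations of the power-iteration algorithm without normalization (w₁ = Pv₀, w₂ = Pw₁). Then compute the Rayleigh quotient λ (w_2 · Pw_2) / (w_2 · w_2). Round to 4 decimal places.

13.8190

w1 = Pv₀ = (4·0 + 3·4 + 4·2; 5·0 + 2·4 + 5·2; 6·0 + 6·4 + 6·2) = (20, 18, 36)
w2 = Pw1 = (4·20 + 3·18 + 4·36; 5·20 + 2·18 + 5·36; 6·20 + 6·18 + 6·36) = (278, 316, 444)
Pw2 = (3836, 4242, 6228)
w2·Pw2 = 278·3836 + 316·4242 + 444·6228 = 5172112; w2·w2 = 278·278 + 316·316 + 444·444 = 374276
λ ≈ 5172112/374276 = 13.8190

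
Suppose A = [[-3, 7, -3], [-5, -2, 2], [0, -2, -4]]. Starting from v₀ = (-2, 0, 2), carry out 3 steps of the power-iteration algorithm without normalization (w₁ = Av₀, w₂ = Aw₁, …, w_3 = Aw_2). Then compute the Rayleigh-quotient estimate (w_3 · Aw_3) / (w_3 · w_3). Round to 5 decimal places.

-1.49671

w1 = Av₀ = (0, 14, -8)
w2 = Aw1 = (122, -44, 4)
w3 = Aw2 = (-686, -514, 72)
Aw3 = (-1756, 4602, 740)
w3·Aw3 = (-686)·(-1756) + (-514)·4602 + 72·740 = -1107532; w3·w3 = (-686)·(-686) + (-514)·(-514) + 72·72 = 739976
λ ≈ -1107532/739976 = -1.49671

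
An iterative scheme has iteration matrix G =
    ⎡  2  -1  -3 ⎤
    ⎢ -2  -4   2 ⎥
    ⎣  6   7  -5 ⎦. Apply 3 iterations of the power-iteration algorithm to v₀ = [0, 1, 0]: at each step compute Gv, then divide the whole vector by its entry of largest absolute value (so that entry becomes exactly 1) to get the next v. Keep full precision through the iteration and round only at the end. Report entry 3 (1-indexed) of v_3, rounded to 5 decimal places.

1.00000

Gv0 = (-1.000000, -4.000000, 7.000000); divide by 7.000000 → v1 = (-0.142857, -0.571429, 1.000000)
Gv1 = (-2.714286, 4.571429, -9.857143); divide by -9.857143 → v2 = (0.275362, -0.463768, 1.000000)
Gv2 = (-1.985507, 3.304348, -6.594203); divide by -6.594203 → v3 = (0.301099, -0.501099, 1.000000)
Requested entry of v3: 455/455 = 1.00000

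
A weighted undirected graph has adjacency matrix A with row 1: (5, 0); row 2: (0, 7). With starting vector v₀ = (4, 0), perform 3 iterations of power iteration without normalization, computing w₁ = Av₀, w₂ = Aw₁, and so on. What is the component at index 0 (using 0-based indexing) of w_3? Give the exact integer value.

w1 = Av₀ = (5·4 + 0·0; 0·4 + 7·0) = (20, 0)
w2 = Aw1 = (5·20 + 0·0; 0·20 + 7·0) = (100, 0)
w3 = Aw2 = (500, 0)
The requested component of w3 is 500.

500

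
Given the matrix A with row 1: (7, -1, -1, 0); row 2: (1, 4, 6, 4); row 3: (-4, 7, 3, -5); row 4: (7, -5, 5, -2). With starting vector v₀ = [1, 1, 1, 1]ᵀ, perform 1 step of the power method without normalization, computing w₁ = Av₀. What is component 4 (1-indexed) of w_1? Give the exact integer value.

w1 = Av₀ = (7·1 + (-1)·1 + (-1)·1 + 0·1; 1·1 + 4·1 + 6·1 + 4·1; (-4)·1 + 7·1 + 3·1 + (-5)·1; 7·1 + (-5)·1 + 5·1 + (-2)·1) = (5, 15, 1, 5)
The requested component of w1 is 5.

5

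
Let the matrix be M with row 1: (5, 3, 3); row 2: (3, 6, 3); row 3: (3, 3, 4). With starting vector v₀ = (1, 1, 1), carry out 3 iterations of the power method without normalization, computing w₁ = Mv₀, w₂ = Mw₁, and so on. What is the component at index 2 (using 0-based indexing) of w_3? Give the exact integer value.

w1 = Mv₀ = (5·1 + 3·1 + 3·1; 3·1 + 6·1 + 3·1; 3·1 + 3·1 + 4·1) = (11, 12, 10)
w2 = Mw1 = (5·11 + 3·12 + 3·10; 3·11 + 6·12 + 3·10; 3·11 + 3·12 + 4·10) = (121, 135, 109)
w3 = Mw2 = (1337, 1500, 1204)
The requested component of w3 is 1204.

1204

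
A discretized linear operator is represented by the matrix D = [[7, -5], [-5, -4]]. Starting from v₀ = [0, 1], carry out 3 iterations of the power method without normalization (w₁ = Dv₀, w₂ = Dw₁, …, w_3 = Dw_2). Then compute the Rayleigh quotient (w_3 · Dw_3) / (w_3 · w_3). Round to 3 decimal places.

3.510

w1 = Dv₀ = (-5, -4)
w2 = Dw1 = (-15, 41)
w3 = Dw2 = (-310, -89)
Dw3 = (-1725, 1906)
w3·Dw3 = (-310)·(-1725) + (-89)·1906 = 365116; w3·w3 = (-310)·(-310) + (-89)·(-89) = 104021
λ ≈ 365116/104021 = 3.510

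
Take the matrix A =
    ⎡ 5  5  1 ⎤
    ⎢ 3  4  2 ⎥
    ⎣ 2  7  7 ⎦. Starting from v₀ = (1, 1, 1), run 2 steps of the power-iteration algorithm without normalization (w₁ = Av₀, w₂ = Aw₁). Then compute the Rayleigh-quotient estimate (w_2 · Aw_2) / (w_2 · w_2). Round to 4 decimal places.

11.5439

w1 = Av₀ = (11, 9, 16)
w2 = Aw1 = (116, 101, 197)
Aw2 = (1282, 1146, 2318)
w2·Aw2 = 116·1282 + 101·1146 + 197·2318 = 721104; w2·w2 = 116·116 + 101·101 + 197·197 = 62466
λ ≈ 721104/62466 = 11.5439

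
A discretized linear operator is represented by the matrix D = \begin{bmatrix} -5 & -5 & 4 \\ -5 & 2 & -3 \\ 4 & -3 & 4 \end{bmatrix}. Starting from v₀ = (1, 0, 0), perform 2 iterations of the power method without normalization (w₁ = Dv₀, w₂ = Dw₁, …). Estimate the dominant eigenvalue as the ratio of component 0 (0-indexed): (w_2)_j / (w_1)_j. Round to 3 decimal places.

w1 = Dv₀ = (-5, -5, 4)
w2 = Dw1 = (66, 3, 11)
Ratio at component: 66 / -5 = -13.200

λ ≈ -13.200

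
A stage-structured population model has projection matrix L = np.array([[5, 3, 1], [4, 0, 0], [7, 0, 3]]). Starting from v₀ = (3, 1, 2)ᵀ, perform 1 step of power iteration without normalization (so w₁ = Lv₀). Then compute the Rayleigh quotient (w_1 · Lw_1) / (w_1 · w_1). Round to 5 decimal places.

8.00236

w1 = Lv₀ = (5·3 + 3·1 + 1·2; 4·3 + 0·1 + 0·2; 7·3 + 0·1 + 3·2) = (20, 12, 27)
Lw1 = (163, 80, 221)
w1·Lw1 = 20·163 + 12·80 + 27·221 = 10187; w1·w1 = 20·20 + 12·12 + 27·27 = 1273
λ ≈ 10187/1273 = 8.00236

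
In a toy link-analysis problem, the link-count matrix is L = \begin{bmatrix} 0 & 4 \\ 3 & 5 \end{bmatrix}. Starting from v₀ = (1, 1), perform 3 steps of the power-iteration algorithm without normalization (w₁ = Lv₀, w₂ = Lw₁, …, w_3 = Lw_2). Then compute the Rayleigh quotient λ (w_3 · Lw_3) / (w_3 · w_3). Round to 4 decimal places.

λ ≈ 6.7766

w1 = Lv₀ = (0·1 + 4·1; 3·1 + 5·1) = (4, 8)
w2 = Lw1 = (0·4 + 4·8; 3·4 + 5·8) = (32, 52)
w3 = Lw2 = (208, 356)
Lw3 = (1424, 2404)
w3·Lw3 = 208·1424 + 356·2404 = 1152016; w3·w3 = 208·208 + 356·356 = 170000
λ ≈ 1152016/170000 = 6.7766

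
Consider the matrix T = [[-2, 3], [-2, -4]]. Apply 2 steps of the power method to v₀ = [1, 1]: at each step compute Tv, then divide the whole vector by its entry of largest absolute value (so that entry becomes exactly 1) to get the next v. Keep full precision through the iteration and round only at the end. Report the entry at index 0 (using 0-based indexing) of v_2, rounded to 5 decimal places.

Tv0 = (1.000000, -6.000000); divide by -6.000000 → v1 = (-0.166667, 1.000000)
Tv1 = (3.333333, -3.666667); divide by -3.666667 → v2 = (-0.909091, 1.000000)
Requested entry of v2: -20/22 = -0.90909

-0.90909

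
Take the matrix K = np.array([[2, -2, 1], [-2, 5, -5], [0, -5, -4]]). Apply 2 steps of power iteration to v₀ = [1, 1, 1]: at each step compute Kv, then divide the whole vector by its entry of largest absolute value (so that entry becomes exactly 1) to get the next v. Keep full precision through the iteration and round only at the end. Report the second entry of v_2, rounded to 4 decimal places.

0.7174

Kv0 = (1.00000, -2.00000, -9.00000); divide by -9.00000 → v1 = (-0.11111, 0.22222, 1.00000)
Kv1 = (0.33333, -3.66667, -5.11111); divide by -5.11111 → v2 = (-0.06522, 0.71739, 1.00000)
Requested entry of v2: 33/46 = 0.7174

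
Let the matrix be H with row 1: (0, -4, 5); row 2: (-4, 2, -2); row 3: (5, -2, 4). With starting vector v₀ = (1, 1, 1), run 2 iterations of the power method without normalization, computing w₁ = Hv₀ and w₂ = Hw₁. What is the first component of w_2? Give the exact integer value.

51

w1 = Hv₀ = (0·1 + (-4)·1 + 5·1; (-4)·1 + 2·1 + (-2)·1; 5·1 + (-2)·1 + 4·1) = (1, -4, 7)
w2 = Hw1 = (0·1 + (-4)·(-4) + 5·7; (-4)·1 + 2·(-4) + (-2)·7; 5·1 + (-2)·(-4) + 4·7) = (51, -26, 41)
The requested component of w2 is 51.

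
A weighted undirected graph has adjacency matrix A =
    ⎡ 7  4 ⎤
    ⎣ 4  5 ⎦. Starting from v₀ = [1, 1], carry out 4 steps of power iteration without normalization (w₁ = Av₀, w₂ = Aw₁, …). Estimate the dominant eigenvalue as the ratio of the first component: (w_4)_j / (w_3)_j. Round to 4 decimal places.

w1 = Av₀ = (7·1 + 4·1; 4·1 + 5·1) = (11, 9)
w2 = Aw1 = (7·11 + 4·9; 4·11 + 5·9) = (113, 89)
w3 = Aw2 = (1147, 897)
w4 = Aw3 = (11617, 9073)
Ratio at component: 11617 / 1147 = 10.1282

10.1282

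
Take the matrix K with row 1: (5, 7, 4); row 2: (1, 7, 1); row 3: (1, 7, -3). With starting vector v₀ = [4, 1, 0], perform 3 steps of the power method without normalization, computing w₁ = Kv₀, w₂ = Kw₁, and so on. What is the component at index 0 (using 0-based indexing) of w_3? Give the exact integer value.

w1 = Kv₀ = (27, 11, 11)
w2 = Kw1 = (256, 115, 71)
w3 = Kw2 = (2369, 1132, 848)
The requested component of w3 is 2369.

2369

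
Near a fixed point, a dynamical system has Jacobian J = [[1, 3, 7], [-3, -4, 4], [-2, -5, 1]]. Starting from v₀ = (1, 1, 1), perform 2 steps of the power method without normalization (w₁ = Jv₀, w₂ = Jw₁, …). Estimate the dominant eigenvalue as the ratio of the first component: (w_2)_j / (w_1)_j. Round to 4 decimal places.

w1 = Jv₀ = (1·1 + 3·1 + 7·1; (-3)·1 + (-4)·1 + 4·1; (-2)·1 + (-5)·1 + 1·1) = (11, -3, -6)
w2 = Jw1 = (1·11 + 3·(-3) + 7·(-6); (-3)·11 + (-4)·(-3) + 4·(-6); (-2)·11 + (-5)·(-3) + 1·(-6)) = (-40, -45, -13)
Ratio at component: -40 / 11 = -3.6364

λ ≈ -3.6364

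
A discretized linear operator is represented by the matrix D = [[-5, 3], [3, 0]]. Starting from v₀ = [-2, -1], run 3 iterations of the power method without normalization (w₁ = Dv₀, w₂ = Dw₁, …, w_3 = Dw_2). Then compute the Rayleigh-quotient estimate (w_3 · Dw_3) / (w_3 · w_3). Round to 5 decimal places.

w1 = Dv₀ = ((-5)·(-2) + 3·(-1); 3·(-2) + 0·(-1)) = (7, -6)
w2 = Dw1 = ((-5)·7 + 3·(-6); 3·7 + 0·(-6)) = (-53, 21)
w3 = Dw2 = (328, -159)
Dw3 = (-2117, 984)
w3·Dw3 = 328·(-2117) + (-159)·984 = -850832; w3·w3 = 328·328 + (-159)·(-159) = 132865
λ ≈ -850832/132865 = -6.40373

λ ≈ -6.40373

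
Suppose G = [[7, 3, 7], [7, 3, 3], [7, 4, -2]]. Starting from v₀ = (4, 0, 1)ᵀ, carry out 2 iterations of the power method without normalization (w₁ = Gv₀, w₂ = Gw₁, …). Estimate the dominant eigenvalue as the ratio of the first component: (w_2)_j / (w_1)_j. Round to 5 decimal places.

w1 = Gv₀ = (7·4 + 3·0 + 7·1; 7·4 + 3·0 + 3·1; 7·4 + 4·0 + (-2)·1) = (35, 31, 26)
w2 = Gw1 = (7·35 + 3·31 + 7·26; 7·35 + 3·31 + 3·26; 7·35 + 4·31 + (-2)·26) = (520, 416, 317)
Ratio at component: 520 / 35 = 14.85714

λ ≈ 14.85714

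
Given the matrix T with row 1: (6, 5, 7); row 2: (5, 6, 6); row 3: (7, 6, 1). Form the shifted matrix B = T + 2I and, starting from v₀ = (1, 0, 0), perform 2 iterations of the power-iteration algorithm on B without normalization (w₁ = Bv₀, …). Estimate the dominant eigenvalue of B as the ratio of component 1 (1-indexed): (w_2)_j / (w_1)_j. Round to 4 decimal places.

B = T + 2I has rows (8, 5, 7); (5, 8, 6); (7, 6, 3)
w1 = Bv₀ = (8·1 + 5·0 + 7·0; 5·1 + 8·0 + 6·0; 7·1 + 6·0 + 3·0) = (8, 5, 7)
w2 = Bw1 = (8·8 + 5·5 + 7·7; 5·8 + 8·5 + 6·7; 7·8 + 6·5 + 3·7) = (138, 122, 107)
Ratio: 138/8 = 17.2500

μ ≈ 17.2500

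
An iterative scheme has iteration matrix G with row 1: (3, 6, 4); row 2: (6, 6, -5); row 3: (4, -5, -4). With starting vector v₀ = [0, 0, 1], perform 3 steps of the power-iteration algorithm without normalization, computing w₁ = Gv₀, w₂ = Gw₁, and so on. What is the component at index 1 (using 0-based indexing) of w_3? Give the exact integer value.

-405

w1 = Gv₀ = (3·0 + 6·0 + 4·1; 6·0 + 6·0 + (-5)·1; 4·0 + (-5)·0 + (-4)·1) = (4, -5, -4)
w2 = Gw1 = (3·4 + 6·(-5) + 4·(-4); 6·4 + 6·(-5) + (-5)·(-4); 4·4 + (-5)·(-5) + (-4)·(-4)) = (-34, 14, 57)
w3 = Gw2 = (210, -405, -434)
The requested component of w3 is -405.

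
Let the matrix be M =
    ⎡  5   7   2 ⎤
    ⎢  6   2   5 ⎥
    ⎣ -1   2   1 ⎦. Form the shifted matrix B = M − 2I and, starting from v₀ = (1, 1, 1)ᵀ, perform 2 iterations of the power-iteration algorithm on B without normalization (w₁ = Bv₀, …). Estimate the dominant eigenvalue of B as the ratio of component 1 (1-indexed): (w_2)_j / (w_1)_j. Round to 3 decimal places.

B = M − 2I has rows (3, 7, 2); (6, 0, 5); (-1, 2, -1)
w1 = Bv₀ = (3·1 + 7·1 + 2·1; 6·1 + 0·1 + 5·1; (-1)·1 + 2·1 + (-1)·1) = (12, 11, 0)
w2 = Bw1 = (3·12 + 7·11 + 2·0; 6·12 + 0·11 + 5·0; (-1)·12 + 2·11 + (-1)·0) = (113, 72, 10)
Ratio: 113/12 = 9.417

μ ≈ 9.417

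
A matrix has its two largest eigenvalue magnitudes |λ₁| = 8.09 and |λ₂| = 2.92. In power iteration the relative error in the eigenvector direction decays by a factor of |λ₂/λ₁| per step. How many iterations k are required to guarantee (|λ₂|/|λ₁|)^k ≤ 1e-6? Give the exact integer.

|λ₂/λ₁| = 2.92/8.09 = 0.36094
Need k ≥ ln(1e-6) / ln(0.36094) = -13.8155 / -1.0190 ≈ 13.557
Smallest integer k satisfying the bound: 14

14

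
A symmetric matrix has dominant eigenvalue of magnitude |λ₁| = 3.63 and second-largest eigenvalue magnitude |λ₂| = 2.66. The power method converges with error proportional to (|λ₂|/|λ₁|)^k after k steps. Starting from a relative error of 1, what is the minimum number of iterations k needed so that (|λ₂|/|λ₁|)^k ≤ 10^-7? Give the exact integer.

|λ₂/λ₁| = 2.66/3.63 = 0.73278
Need k ≥ ln(10^-7) / ln(0.73278) = -16.1181 / -0.3109 ≈ 51.842
Smallest integer k satisfying the bound: 52

52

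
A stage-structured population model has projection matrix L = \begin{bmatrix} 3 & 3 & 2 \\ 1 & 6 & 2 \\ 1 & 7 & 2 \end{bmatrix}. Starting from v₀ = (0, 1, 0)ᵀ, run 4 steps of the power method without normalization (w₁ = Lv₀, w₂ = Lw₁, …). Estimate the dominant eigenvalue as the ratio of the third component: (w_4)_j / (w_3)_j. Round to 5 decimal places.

w1 = Lv₀ = (3, 6, 7)
w2 = Lw1 = (41, 53, 59)
w3 = Lw2 = (400, 477, 530)
w4 = Lw3 = (3691, 4322, 4799)
Ratio at component: 4799 / 530 = 9.05472

9.05472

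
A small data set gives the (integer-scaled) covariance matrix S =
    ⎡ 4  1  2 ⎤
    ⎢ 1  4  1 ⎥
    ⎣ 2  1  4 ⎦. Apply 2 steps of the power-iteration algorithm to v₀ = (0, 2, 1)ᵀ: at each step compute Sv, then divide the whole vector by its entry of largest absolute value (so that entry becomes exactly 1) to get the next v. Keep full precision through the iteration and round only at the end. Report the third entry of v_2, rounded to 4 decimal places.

0.8913

Sv0 = (4.00000, 9.00000, 6.00000); divide by 9.00000 → v1 = (0.44444, 1.00000, 0.66667)
Sv1 = (4.11111, 5.11111, 4.55556); divide by 5.11111 → v2 = (0.80435, 1.00000, 0.89130)
Requested entry of v2: 41/46 = 0.8913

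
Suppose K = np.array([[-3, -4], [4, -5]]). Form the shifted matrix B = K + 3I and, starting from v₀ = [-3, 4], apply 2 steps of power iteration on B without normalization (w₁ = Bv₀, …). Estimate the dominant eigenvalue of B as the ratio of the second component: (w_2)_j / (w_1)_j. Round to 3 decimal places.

μ ≈ 1.200

B = K + 3I has rows (0, -4); (4, -2)
w1 = Bv₀ = (0·(-3) + (-4)·4; 4·(-3) + (-2)·4) = (-16, -20)
w2 = Bw1 = (0·(-16) + (-4)·(-20); 4·(-16) + (-2)·(-20)) = (80, -24)
Ratio: -24/-20 = 1.200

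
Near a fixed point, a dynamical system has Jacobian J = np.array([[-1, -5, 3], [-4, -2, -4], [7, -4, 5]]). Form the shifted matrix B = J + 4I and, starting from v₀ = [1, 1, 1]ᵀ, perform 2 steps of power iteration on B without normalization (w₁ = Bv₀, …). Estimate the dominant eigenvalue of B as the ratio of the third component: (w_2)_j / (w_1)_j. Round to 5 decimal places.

μ ≈ 11.58333

B = J + 4I has rows (3, -5, 3); (-4, 2, -4); (7, -4, 9)
w1 = Bv₀ = (3·1 + (-5)·1 + 3·1; (-4)·1 + 2·1 + (-4)·1; 7·1 + (-4)·1 + 9·1) = (1, -6, 12)
w2 = Bw1 = (3·1 + (-5)·(-6) + 3·12; (-4)·1 + 2·(-6) + (-4)·12; 7·1 + (-4)·(-6) + 9·12) = (69, -64, 139)
Ratio: 139/12 = 11.58333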